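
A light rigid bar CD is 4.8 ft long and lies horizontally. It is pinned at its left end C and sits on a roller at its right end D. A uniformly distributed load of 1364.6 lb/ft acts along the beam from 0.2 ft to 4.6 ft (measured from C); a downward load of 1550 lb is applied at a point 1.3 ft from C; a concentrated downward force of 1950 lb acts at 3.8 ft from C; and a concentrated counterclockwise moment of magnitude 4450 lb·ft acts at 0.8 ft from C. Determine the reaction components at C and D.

C_x = 0, C_y = 5466 lb, D_y = 4039 lb

Resultant of the distributed load: 1364.6 × 4.4 = 6004.24 lb at 2.4 ft from C.
Moments about C: D_y·4.8 − (1364.6·4.4)·2.4 − 1550·1.3 − 1950·3.8 + 4450 = 0 → D_y = 19385.176/4.8 = 4038.58 ≈ 4039 lb.
ΣF_y = 0: C_y + 4038.58 − 1364.6·4.4 − 1550 − 1950 = 0 → C_y = 5466 lb.
ΣF_x = 0: no horizontal applied forces, so C_x = 0.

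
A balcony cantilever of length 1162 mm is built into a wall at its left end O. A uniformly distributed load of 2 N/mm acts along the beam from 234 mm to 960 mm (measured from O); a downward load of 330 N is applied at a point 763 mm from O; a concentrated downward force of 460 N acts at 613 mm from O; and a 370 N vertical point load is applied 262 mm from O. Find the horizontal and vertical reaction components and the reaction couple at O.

O_x = 0, O_y = 2612 N, M_O = 1498000 N·mm

Resultant of the distributed load: 2 × 726 = 1452 N at 597 mm from O.
ΣF_x = 0: O_x = 0.
ΣF_y = 0: O_y − 2·726 − 330 − 460 − 370 = 0 → O_y = 2612 N.
ΣM about O: M_O − (2·726)·597 − 330·763 − 460·613 − 370·262 = 0 → M_O = 1498000 N·mm.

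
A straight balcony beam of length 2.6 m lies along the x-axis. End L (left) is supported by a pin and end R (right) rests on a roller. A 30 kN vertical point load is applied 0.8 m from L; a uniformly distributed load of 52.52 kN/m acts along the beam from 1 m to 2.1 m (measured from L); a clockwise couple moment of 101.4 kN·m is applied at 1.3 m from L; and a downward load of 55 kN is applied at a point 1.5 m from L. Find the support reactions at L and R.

Resultant of the distributed load: 52.52 × 1.1 = 57.772 kN at 1.55 m from L.
Taking moments about L: R_y·2.6 − 30·0.8 − (52.52·1.1)·1.55 − 101.4 − 55·1.5 = 0 → R_y = 297.4466/2.6 = 114.403 ≈ 114.4 kN.
ΣF_y = 0: L_y + 114.403 − 30 − 52.52·1.1 − 55 = 0 → L_y = 28.37 kN.
ΣF_x = 0: no horizontal applied forces, so L_x = 0.

L_x = 0, L_y = 28.37 kN, R_y = 114.4 kN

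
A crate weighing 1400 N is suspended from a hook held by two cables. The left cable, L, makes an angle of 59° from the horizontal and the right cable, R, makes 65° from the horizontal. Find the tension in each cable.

ΣF_x = 0: −T_L·cos59° + T_R·cos65° = 0 → T_R = 1.21868·T_L.
ΣF_y = 0: T_L·sin59° + T_R·sin65° = 1400.
Substitute: T_L·(0.857167 + 1.21868·0.906308) = 1400 → T_L = 713.679 ≈ 713.7 N.
Then T_R = 1.21868 × 713.679 = 869.7 N.

T_L = 713.7 N, T_R = 869.7 N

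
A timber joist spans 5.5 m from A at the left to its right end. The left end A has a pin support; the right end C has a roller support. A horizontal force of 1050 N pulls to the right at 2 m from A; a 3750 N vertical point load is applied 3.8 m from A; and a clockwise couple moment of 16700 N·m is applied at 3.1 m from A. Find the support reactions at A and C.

ΣM about A: C_y·5.5 − 3750·3.8 − 16700 = 0 → C_y = 30950/5.5 = 5627.27 ≈ 5627 N.
ΣF_y = 0: A_y + 5627.27 − 3750 = 0 → A_y = -1877 N.
ΣF_x = 0: A_x + 1050 = 0 → A_x = -1050 N.

A_x = -1050 N, A_y = -1877 N, C_y = 5627 N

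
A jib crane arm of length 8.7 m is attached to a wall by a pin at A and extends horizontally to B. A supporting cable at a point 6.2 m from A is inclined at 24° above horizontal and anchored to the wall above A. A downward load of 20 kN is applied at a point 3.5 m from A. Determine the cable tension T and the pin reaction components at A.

ΣM about A: T·sin24°·6.2 − 20·3.5 = 0 → T = 70/(6.2·0.406737) = 27.7583 ≈ 27.76 kN.
ΣF_x = 0: A_x − T·cos24° = 0 → A_x = 27.7583 × 0.913545 = 25.36 kN.
ΣF_y = 0: A_y + T·sin24° − 20 = 0 → A_y = 20 − 27.7583 × 0.406737 = 8.710 kN.

T = 27.76 kN, A_x = 25.36 kN, A_y = 8.710 kN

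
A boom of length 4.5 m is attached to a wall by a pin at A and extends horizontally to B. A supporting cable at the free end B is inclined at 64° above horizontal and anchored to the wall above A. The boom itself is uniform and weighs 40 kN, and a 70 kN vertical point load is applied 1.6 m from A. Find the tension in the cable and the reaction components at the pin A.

T = 49.94 kN, A_x = 21.89 kN, A_y = 65.11 kN

ΣM about A: T·sin64°·4.5 − 40·2.25 − 70·1.6 = 0 → T = 202/(4.5·0.898794) = 49.9435 ≈ 49.94 kN.
ΣF_x = 0: A_x − T·cos64° = 0 → A_x = 49.9435 × 0.438371 = 21.89 kN.
ΣF_y = 0: A_y + T·sin64° − 40 − 70 = 0 → A_y = 110 − 49.9435 × 0.898794 = 65.11 kN.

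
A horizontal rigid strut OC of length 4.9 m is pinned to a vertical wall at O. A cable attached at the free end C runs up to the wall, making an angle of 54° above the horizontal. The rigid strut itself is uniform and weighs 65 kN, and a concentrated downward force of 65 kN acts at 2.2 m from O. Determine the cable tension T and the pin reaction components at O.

ΣM about O: T·sin54°·4.9 − 65·2.45 − 65·2.2 = 0 → T = 302.25/(4.9·0.809017) = 76.2452 ≈ 76.25 kN.
ΣF_x = 0: O_x − T·cos54° = 0 → O_x = 76.2452 × 0.587785 = 44.82 kN.
ΣF_y = 0: O_y + T·sin54° − 65 − 65 = 0 → O_y = 130 − 76.2452 × 0.809017 = 68.32 kN.

T = 76.25 kN, O_x = 44.82 kN, O_y = 68.32 kN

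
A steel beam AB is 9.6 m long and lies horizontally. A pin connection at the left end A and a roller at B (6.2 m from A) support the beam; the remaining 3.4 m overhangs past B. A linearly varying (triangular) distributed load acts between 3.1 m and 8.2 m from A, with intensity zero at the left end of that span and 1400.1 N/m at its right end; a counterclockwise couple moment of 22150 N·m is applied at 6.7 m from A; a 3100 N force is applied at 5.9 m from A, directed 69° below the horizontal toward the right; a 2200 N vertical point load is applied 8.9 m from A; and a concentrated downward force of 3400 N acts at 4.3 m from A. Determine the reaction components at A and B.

Resultant of the triangular load: ½ × 1400.1 × 5.1 = 3570.255 N, acting at 6.5 m from A (one-third of the span from the peak).
Taking moments about A: B_y·6.2 − (½·1400.1·5.1)·6.5 + 22150 − 3100·sin69°·5.9 − 2200·8.9 − 3400·4.3 = 0 → B_y = 52331.8/6.2 = 8440.61 ≈ 8441 N.
ΣF_y = 0: A_y + 8440.61 − ½·1400.1·5.1 − 3100·sin69° − 2200 − 3400 = 0 → A_y = 3624 N.
ΣF_x = 0: A_x + 3100·cos69° = 0 → A_x = -1111 N.

A_x = -1111 N, A_y = 3624 N, B_y = 8441 N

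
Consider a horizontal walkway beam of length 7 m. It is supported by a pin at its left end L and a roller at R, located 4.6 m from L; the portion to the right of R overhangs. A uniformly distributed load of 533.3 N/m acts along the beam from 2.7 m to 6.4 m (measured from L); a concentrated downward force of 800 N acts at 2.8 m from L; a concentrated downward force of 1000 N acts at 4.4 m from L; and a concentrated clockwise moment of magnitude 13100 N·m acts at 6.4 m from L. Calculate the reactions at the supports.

L_x = 0, L_y = -2470 N, R_y = 6243 N

Resultant of the distributed load: 533.3 × 3.7 = 1973.21 N at 4.55 m from L.
Moments about L: R_y·4.6 − (533.3·3.7)·4.55 − 800·2.8 − 1000·4.4 − 13100 = 0 → R_y = 28718.1055/4.6 = 6243.07 ≈ 6243 N.
ΣF_y = 0: L_y + 6243.07 − 533.3·3.7 − 800 − 1000 = 0 → L_y = -2470 N.
ΣF_x = 0: no horizontal applied forces, so L_x = 0.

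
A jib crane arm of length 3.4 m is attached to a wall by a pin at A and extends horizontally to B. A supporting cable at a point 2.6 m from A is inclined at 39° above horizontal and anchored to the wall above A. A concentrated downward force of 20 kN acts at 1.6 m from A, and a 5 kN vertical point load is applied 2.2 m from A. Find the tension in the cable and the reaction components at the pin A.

T = 26.28 kN, A_x = 20.42 kN, A_y = 8.462 kN

ΣM about A: T·sin39°·2.6 − 20·1.6 − 5·2.2 = 0 → T = 43/(2.6·0.62932) = 26.2799 ≈ 26.28 kN.
ΣF_x = 0: A_x − T·cos39° = 0 → A_x = 26.2799 × 0.777146 = 20.42 kN.
ΣF_y = 0: A_y + T·sin39° − 20 − 5 = 0 → A_y = 25 − 26.2799 × 0.62932 = 8.462 kN.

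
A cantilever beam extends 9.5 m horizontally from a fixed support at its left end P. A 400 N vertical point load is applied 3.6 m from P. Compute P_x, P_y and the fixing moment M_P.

ΣF_x = 0: P_x = 0.
ΣF_y = 0: P_y − 400 = 0 → P_y = 400.0 N.
ΣM about P: M_P − 400·3.6 = 0 → M_P = 1440 N·m.

P_x = 0, P_y = 400.0 N, M_P = 1440 N·m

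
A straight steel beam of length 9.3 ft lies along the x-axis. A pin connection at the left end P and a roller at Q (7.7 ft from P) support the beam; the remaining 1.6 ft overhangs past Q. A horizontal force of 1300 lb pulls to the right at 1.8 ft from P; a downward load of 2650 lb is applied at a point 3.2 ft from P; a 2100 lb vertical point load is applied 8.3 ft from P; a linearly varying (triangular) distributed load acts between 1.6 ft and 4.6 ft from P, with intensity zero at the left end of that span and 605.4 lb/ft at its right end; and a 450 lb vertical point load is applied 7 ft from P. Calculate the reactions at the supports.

P_x = -1300 lb, P_y = 1910 lb, Q_y = 4199 lb

Resultant of the triangular load: ½ × 605.4 × 3 = 908.1 lb, acting at 3.6 ft from P (one-third of the span from the peak).
Taking moments about P: Q_y·7.7 − 2650·3.2 − 2100·8.3 − (½·605.4·3)·3.6 − 450·7 = 0 → Q_y = 32329.16/7.7 = 4198.59 ≈ 4199 lb.
ΣF_y = 0: P_y + 4198.59 − 2650 − 2100 − ½·605.4·3 − 450 = 0 → P_y = 1910 lb.
ΣF_x = 0: P_x + 1300 = 0 → P_x = -1300 lb.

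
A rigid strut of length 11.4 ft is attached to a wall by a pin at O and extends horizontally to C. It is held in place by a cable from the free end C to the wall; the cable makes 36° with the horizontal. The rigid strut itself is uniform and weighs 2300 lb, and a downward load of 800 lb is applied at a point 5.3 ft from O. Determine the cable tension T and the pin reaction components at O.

T = 2589 lb, O_x = 2095 lb, O_y = 1578 lb

ΣM about O: T·sin36°·11.4 − 2300·5.7 − 800·5.3 = 0 → T = 17350/(11.4·0.587785) = 2589.26 ≈ 2589 lb.
ΣF_x = 0: O_x − T·cos36° = 0 → O_x = 2589.26 × 0.809017 = 2095 lb.
ΣF_y = 0: O_y + T·sin36° − 2300 − 800 = 0 → O_y = 3100 − 2589.26 × 0.587785 = 1578 lb.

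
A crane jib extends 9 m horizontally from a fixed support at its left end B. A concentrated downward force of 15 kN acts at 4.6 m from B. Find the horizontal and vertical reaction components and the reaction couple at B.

ΣF_x = 0: B_x = 0.
ΣF_y = 0: B_y − 15 = 0 → B_y = 15.00 kN.
ΣM about B: M_B − 15·4.6 = 0 → M_B = 69.00 kN·m.

B_x = 0, B_y = 15.00 kN, M_B = 69.00 kN·m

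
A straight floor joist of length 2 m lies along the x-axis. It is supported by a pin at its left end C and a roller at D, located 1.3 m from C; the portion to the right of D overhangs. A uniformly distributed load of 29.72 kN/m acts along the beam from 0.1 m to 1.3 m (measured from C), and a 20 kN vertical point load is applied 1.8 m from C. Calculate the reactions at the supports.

Resultant of the distributed load: 29.72 × 1.2 = 35.664 kN at 0.7 m from C.
ΣM about C: D_y·1.3 − (29.72·1.2)·0.7 − 20·1.8 = 0 → D_y = 60.9648/1.3 = 46.896 ≈ 46.90 kN.
ΣF_y = 0: C_y + 46.896 − 29.72·1.2 − 20 = 0 → C_y = 8.768 kN.
ΣF_x = 0: no horizontal applied forces, so C_x = 0.

C_x = 0, C_y = 8.768 kN, D_y = 46.90 kN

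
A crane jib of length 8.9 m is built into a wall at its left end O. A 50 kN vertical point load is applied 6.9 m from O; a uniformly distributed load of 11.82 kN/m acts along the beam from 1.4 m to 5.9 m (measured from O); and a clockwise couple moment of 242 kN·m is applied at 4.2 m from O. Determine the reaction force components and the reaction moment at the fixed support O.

Resultant of the distributed load: 11.82 × 4.5 = 53.19 kN at 3.65 m from O.
ΣF_x = 0: O_x = 0.
ΣF_y = 0: O_y − 50 − 11.82·4.5 = 0 → O_y = 103.2 kN.
ΣM about O: M_O − 50·6.9 − (11.82·4.5)·3.65 − 242 = 0 → M_O = 781.1 kN·m.

O_x = 0, O_y = 103.2 kN, M_O = 781.1 kN·m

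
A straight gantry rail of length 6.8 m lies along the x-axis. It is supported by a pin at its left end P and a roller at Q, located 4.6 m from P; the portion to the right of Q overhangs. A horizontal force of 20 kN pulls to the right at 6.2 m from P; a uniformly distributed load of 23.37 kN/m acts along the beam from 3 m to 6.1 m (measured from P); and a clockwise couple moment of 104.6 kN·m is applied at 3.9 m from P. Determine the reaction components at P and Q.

Resultant of the distributed load: 23.37 × 3.1 = 72.447 kN at 4.55 m from P.
Taking moments about P: Q_y·4.6 − (23.37·3.1)·4.55 − 104.6 = 0 → Q_y = 434.23385/4.6 = 94.3987 ≈ 94.40 kN.
ΣF_y = 0: P_y + 94.3987 − 23.37·3.1 = 0 → P_y = -21.95 kN.
ΣF_x = 0: P_x + 20 = 0 → P_x = -20.00 kN.

P_x = -20.00 kN, P_y = -21.95 kN, Q_y = 94.40 kN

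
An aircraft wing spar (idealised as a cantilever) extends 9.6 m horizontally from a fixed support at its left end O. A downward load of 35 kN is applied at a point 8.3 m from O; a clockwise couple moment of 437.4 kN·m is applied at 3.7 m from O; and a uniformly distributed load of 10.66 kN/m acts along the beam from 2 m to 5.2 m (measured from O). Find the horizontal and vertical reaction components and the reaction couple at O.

O_x = 0, O_y = 69.11 kN, M_O = 850.7 kN·m

Resultant of the distributed load: 10.66 × 3.2 = 34.112 kN at 3.6 m from O.
ΣF_x = 0: O_x = 0.
ΣF_y = 0: O_y − 35 − 10.66·3.2 = 0 → O_y = 69.11 kN.
ΣM about O: M_O − 35·8.3 − 437.4 − (10.66·3.2)·3.6 = 0 → M_O = 850.7 kN·m.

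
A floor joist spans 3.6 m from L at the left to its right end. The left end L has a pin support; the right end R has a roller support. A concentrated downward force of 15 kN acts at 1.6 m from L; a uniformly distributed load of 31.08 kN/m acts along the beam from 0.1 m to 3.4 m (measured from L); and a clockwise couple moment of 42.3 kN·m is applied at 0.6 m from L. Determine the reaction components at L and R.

Resultant of the distributed load: 31.08 × 3.3 = 102.564 kN at 1.75 m from L.
Taking moments about L: R_y·3.6 − 15·1.6 − (31.08·3.3)·1.75 − 42.3 = 0 → R_y = 245.787/3.6 = 68.2742 ≈ 68.27 kN.
ΣF_y = 0: L_y + 68.2742 − 15 − 31.08·3.3 = 0 → L_y = 49.29 kN.
ΣF_x = 0: no horizontal applied forces, so L_x = 0.

L_x = 0, L_y = 49.29 kN, R_y = 68.27 kN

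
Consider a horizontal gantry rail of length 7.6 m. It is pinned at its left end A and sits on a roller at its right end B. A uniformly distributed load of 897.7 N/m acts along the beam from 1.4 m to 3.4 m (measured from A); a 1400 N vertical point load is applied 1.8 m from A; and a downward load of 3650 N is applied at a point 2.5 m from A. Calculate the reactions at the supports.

Resultant of the distributed load: 897.7 × 2 = 1795.4 N at 2.4 m from A.
ΣM about A: B_y·7.6 − (897.7·2)·2.4 − 1400·1.8 − 3650·2.5 = 0 → B_y = 15953.96/7.6 = 2099.21 ≈ 2099 N.
ΣF_y = 0: A_y + 2099.21 − 897.7·2 − 1400 − 3650 = 0 → A_y = 4746 N.
ΣF_x = 0: no horizontal applied forces, so A_x = 0.

A_x = 0, A_y = 4746 N, B_y = 2099 N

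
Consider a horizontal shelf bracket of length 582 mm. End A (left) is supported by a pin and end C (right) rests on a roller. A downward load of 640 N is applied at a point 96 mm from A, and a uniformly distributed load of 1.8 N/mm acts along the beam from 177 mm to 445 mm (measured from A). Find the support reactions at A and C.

Resultant of the distributed load: 1.8 × 268 = 482.4 N at 311 mm from A.
Taking moments about A: C_y·582 − 640·96 − (1.8·268)·311 = 0 → C_y = 211466.4/582 = 363.344 ≈ 363.3 N.
ΣF_y = 0: A_y + 363.344 − 640 − 1.8·268 = 0 → A_y = 759.1 N.
ΣF_x = 0: no horizontal applied forces, so A_x = 0.

A_x = 0, A_y = 759.1 N, C_y = 363.3 N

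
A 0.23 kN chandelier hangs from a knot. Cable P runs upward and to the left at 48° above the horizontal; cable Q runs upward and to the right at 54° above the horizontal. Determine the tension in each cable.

T_P = 0.1382 kN, T_Q = 0.1573 kN

ΣF_x = 0: −T_P·cos48° + T_Q·cos54° = 0 → T_Q = 1.13839·T_P.
ΣF_y = 0: T_P·sin48° + T_Q·sin54° = 0.23.
Substitute: T_P·(0.743145 + 1.13839·0.809017) = 0.23 → T_P = 0.138211 ≈ 0.1382 kN.
Then T_Q = 1.13839 × 0.138211 = 0.1573 kN.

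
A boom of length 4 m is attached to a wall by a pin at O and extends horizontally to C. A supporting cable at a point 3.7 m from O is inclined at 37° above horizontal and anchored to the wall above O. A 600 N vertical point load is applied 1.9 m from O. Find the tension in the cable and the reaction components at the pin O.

ΣM about O: T·sin37°·3.7 − 600·1.9 = 0 → T = 1140/(3.7·0.601815) = 511.965 ≈ 512.0 N.
ΣF_x = 0: O_x − T·cos37° = 0 → O_x = 511.965 × 0.798636 = 408.9 N.
ΣF_y = 0: O_y + T·sin37° − 600 = 0 → O_y = 600 − 511.965 × 0.601815 = 291.9 N.

T = 512.0 N, O_x = 408.9 N, O_y = 291.9 N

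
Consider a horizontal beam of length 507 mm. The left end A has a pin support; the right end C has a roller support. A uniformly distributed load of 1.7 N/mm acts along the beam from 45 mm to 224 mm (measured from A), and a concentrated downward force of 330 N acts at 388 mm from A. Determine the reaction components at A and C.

A_x = 0, A_y = 301.0 N, C_y = 333.3 N

Resultant of the distributed load: 1.7 × 179 = 304.3 N at 134.5 mm from A.
ΣM about A: C_y·507 − (1.7·179)·134.5 − 330·388 = 0 → C_y = 168968.35/507 = 333.271 ≈ 333.3 N.
ΣF_y = 0: A_y + 333.271 − 1.7·179 − 330 = 0 → A_y = 301.0 N.
ΣF_x = 0: no horizontal applied forces, so A_x = 0.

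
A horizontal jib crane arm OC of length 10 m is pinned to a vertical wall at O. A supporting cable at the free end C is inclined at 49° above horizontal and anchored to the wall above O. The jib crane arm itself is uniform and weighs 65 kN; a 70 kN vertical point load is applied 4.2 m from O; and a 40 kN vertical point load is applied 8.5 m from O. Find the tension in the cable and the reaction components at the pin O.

ΣM about O: T·sin49°·10 − 65·5 − 70·4.2 − 40·8.5 = 0 → T = 959/(10·0.75471) = 127.069 ≈ 127.1 kN.
ΣF_x = 0: O_x − T·cos49° = 0 → O_x = 127.069 × 0.656059 = 83.36 kN.
ΣF_y = 0: O_y + T·sin49° − 65 − 70 − 40 = 0 → O_y = 175 − 127.069 × 0.75471 = 79.10 kN.

T = 127.1 kN, O_x = 83.36 kN, O_y = 79.10 kN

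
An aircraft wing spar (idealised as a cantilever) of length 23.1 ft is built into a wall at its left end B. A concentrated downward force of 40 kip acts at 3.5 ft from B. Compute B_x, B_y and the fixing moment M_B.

ΣF_x = 0: B_x = 0.
ΣF_y = 0: B_y − 40 = 0 → B_y = 40.00 kip.
ΣM about B: M_B − 40·3.5 = 0 → M_B = 140.0 kip·ft.

B_x = 0, B_y = 40.00 kip, M_B = 140.0 kip·ft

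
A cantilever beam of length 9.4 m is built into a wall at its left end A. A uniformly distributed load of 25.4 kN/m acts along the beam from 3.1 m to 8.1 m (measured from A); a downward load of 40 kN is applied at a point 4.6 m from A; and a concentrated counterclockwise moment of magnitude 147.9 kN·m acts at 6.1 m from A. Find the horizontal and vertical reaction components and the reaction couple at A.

Resultant of the distributed load: 25.4 × 5 = 127 kN at 5.6 m from A.
ΣF_x = 0: A_x = 0.
ΣF_y = 0: A_y − 25.4·5 − 40 = 0 → A_y = 167.0 kN.
ΣM about A: M_A − (25.4·5)·5.6 − 40·4.6 + 147.9 = 0 → M_A = 747.3 kN·m.

A_x = 0, A_y = 167.0 kN, M_A = 747.3 kN·m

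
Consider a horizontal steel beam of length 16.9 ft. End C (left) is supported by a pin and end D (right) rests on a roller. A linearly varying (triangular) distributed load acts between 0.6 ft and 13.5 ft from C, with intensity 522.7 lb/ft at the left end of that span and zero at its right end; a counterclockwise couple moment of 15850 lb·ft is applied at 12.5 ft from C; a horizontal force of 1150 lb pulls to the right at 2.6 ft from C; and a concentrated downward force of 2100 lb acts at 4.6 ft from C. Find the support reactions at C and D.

Resultant of the triangular load: ½ × 522.7 × 12.9 = 3371.415 lb, acting at 4.9 ft from C (one-third of the span from the peak).
ΣM about C: D_y·16.9 − (½·522.7·12.9)·4.9 + 15850 − 2100·4.6 = 0 → D_y = 10329.9335/16.9 = 611.239 ≈ 611.2 lb.
ΣF_y = 0: C_y + 611.239 − ½·522.7·12.9 − 2100 = 0 → C_y = 4860 lb.
ΣF_x = 0: C_x + 1150 = 0 → C_x = -1150 lb.

C_x = -1150 lb, C_y = 4860 lb, D_y = 611.2 lb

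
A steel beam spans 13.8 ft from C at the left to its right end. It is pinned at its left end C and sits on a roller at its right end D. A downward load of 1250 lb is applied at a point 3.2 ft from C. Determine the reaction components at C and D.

C_x = 0, C_y = 960.1 lb, D_y = 289.9 lb

Taking moments about C: D_y·13.8 − 1250·3.2 = 0 → D_y = 4000/13.8 = 289.855 ≈ 289.9 lb.
ΣF_y = 0: C_y + 289.855 − 1250 = 0 → C_y = 960.1 lb.
ΣF_x = 0: no horizontal applied forces, so C_x = 0.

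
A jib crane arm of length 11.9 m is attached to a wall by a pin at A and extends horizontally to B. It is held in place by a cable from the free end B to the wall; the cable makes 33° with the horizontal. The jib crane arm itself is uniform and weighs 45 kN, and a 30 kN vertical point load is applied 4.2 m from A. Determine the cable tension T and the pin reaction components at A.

ΣM about A: T·sin33°·11.9 − 45·5.95 − 30·4.2 = 0 → T = 393.75/(11.9·0.544639) = 60.7526 ≈ 60.75 kN.
ΣF_x = 0: A_x − T·cos33° = 0 → A_x = 60.7526 × 0.838671 = 50.95 kN.
ΣF_y = 0: A_y + T·sin33° − 45 − 30 = 0 → A_y = 75 − 60.7526 × 0.544639 = 41.91 kN.

T = 60.75 kN, A_x = 50.95 kN, A_y = 41.91 kN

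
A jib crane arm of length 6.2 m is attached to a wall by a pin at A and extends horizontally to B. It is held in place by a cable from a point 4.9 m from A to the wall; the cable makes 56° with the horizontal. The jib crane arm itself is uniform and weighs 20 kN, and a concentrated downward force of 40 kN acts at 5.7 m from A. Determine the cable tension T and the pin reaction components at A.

ΣM about A: T·sin56°·4.9 − 20·3.1 − 40·5.7 = 0 → T = 290/(4.9·0.829038) = 71.3884 ≈ 71.39 kN.
ΣF_x = 0: A_x − T·cos56° = 0 → A_x = 71.3884 × 0.559193 = 39.92 kN.
ΣF_y = 0: A_y + T·sin56° − 20 − 40 = 0 → A_y = 60 − 71.3884 × 0.829038 = 0.8163 kN.

T = 71.39 kN, A_x = 39.92 kN, A_y = 0.8163 kN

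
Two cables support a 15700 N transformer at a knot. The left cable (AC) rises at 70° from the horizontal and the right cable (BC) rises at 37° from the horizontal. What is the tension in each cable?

ΣF_x = 0: −T_AC·cos70° + T_BC·cos37° = 0 → T_BC = 0.428256·T_AC.
ΣF_y = 0: T_AC·sin70° + T_BC·sin37° = 15700.
Substitute: T_AC·(0.939693 + 0.428256·0.601815) = 15700 → T_AC = 13111.5 ≈ 13110 N.
Then T_BC = 0.428256 × 13111.5 = 5615 N.

T_AC = 13110 N, T_BC = 5615 N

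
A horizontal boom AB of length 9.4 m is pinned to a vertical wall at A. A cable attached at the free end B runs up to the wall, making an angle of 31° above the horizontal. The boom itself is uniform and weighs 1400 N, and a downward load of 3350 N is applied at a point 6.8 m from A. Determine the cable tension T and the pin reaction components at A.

ΣM about A: T·sin31°·9.4 − 1400·4.7 − 3350·6.8 = 0 → T = 29360/(9.4·0.515038) = 6064.42 ≈ 6064 N.
ΣF_x = 0: A_x − T·cos31° = 0 → A_x = 6064.42 × 0.857167 = 5198 N.
ΣF_y = 0: A_y + T·sin31° − 1400 − 3350 = 0 → A_y = 4750 − 6064.42 × 0.515038 = 1627 N.

T = 6064 N, A_x = 5198 N, A_y = 1627 N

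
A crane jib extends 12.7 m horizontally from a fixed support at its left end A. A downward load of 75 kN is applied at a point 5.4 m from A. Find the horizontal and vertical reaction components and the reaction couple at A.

ΣF_x = 0: A_x = 0.
ΣF_y = 0: A_y − 75 = 0 → A_y = 75.00 kN.
ΣM about A: M_A − 75·5.4 = 0 → M_A = 405.0 kN·m.

A_x = 0, A_y = 75.00 kN, M_A = 405.0 kN·m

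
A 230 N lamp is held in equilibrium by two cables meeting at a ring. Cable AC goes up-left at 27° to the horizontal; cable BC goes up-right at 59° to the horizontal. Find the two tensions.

ΣF_x = 0: −T_AC·cos27° + T_BC·cos59° = 0 → T_BC = 1.72998·T_AC.
ΣF_y = 0: T_AC·sin27° + T_BC·sin59° = 230.
Substitute: T_AC·(0.45399 + 1.72998·0.857167) = 230 → T_AC = 118.748 ≈ 118.7 N.
Then T_BC = 1.72998 × 118.748 = 205.4 N.

T_AC = 118.7 N, T_BC = 205.4 N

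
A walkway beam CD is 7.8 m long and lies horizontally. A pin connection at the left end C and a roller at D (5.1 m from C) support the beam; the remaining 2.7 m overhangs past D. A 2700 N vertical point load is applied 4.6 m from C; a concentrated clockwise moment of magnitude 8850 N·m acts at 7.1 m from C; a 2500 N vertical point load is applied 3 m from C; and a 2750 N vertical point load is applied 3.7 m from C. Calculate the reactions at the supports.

C_x = 0, C_y = 313.7 N, D_y = 7636 N

ΣM about C: D_y·5.1 − 2700·4.6 − 8850 − 2500·3 − 2750·3.7 = 0 → D_y = 38945/5.1 = 7636.27 ≈ 7636 N.
ΣF_y = 0: C_y + 7636.27 − 2700 − 2500 − 2750 = 0 → C_y = 313.7 N.
ΣF_x = 0: no horizontal applied forces, so C_x = 0.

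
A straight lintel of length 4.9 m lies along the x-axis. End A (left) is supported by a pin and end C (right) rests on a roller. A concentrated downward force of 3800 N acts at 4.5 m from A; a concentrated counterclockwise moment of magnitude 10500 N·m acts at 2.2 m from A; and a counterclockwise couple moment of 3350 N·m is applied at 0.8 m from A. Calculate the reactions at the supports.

Moments about A: C_y·4.9 − 3800·4.5 + 10500 + 3350 = 0 → C_y = 3250/4.9 = 663.265 ≈ 663.3 N.
ΣF_y = 0: A_y + 663.265 − 3800 = 0 → A_y = 3137 N.
ΣF_x = 0: no horizontal applied forces, so A_x = 0.

A_x = 0, A_y = 3137 N, C_y = 663.3 N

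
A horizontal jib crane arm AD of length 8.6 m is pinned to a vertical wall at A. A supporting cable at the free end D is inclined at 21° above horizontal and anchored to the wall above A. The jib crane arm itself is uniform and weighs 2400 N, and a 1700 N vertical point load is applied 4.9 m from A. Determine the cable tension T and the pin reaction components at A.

ΣM about A: T·sin21°·8.6 − 2400·4.3 − 1700·4.9 = 0 → T = 18650/(8.6·0.358368) = 6051.33 ≈ 6051 N.
ΣF_x = 0: A_x − T·cos21° = 0 → A_x = 6051.33 × 0.93358 = 5649 N.
ΣF_y = 0: A_y + T·sin21° − 2400 − 1700 = 0 → A_y = 4100 − 6051.33 × 0.358368 = 1931 N.

T = 6051 N, A_x = 5649 N, A_y = 1931 N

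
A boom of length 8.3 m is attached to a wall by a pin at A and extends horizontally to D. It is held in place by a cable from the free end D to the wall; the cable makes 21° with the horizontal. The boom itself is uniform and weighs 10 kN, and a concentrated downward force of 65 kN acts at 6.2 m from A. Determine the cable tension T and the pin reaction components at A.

ΣM about A: T·sin21°·8.3 − 10·4.15 − 65·6.2 = 0 → T = 444.5/(8.3·0.358368) = 149.439 ≈ 149.4 kN.
ΣF_x = 0: A_x − T·cos21° = 0 → A_x = 149.439 × 0.93358 = 139.5 kN.
ΣF_y = 0: A_y + T·sin21° − 10 − 65 = 0 → A_y = 75 − 149.439 × 0.358368 = 21.45 kN.

T = 149.4 kN, A_x = 139.5 kN, A_y = 21.45 kN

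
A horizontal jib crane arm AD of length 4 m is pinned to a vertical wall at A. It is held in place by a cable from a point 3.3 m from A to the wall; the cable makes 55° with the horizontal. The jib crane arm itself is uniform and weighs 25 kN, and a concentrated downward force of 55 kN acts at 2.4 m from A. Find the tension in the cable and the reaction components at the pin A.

T = 67.33 kN, A_x = 38.62 kN, A_y = 24.85 kN

ΣM about A: T·sin55°·3.3 − 25·2 − 55·2.4 = 0 → T = 182/(3.3·0.819152) = 67.3276 ≈ 67.33 kN.
ΣF_x = 0: A_x − T·cos55° = 0 → A_x = 67.3276 × 0.573576 = 38.62 kN.
ΣF_y = 0: A_y + T·sin55° − 25 − 55 = 0 → A_y = 80 − 67.3276 × 0.819152 = 24.85 kN.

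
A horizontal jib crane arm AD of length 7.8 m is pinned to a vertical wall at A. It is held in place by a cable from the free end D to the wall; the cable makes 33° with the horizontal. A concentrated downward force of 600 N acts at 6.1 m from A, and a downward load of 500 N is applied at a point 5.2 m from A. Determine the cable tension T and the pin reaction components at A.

T = 1474 N, A_x = 1236 N, A_y = 297.4 N

ΣM about A: T·sin33°·7.8 − 600·6.1 − 500·5.2 = 0 → T = 6260/(7.8·0.544639) = 1473.57 ≈ 1474 N.
ΣF_x = 0: A_x − T·cos33° = 0 → A_x = 1473.57 × 0.838671 = 1236 N.
ΣF_y = 0: A_y + T·sin33° − 600 − 500 = 0 → A_y = 1100 − 1473.57 × 0.544639 = 297.4 N.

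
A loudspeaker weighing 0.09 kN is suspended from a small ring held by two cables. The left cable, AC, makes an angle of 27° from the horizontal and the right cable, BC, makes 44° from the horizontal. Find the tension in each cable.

ΣF_x = 0: −T_AC·cos27° + T_BC·cos44° = 0 → T_BC = 1.23864·T_AC.
ΣF_y = 0: T_AC·sin27° + T_BC·sin44° = 0.09.
Substitute: T_AC·(0.45399 + 1.23864·0.694658) = 0.09 → T_AC = 0.0684712 ≈ 0.06847 kN.
Then T_BC = 1.23864 × 0.0684712 = 0.08481 kN.

T_AC = 0.06847 kN, T_BC = 0.08481 kN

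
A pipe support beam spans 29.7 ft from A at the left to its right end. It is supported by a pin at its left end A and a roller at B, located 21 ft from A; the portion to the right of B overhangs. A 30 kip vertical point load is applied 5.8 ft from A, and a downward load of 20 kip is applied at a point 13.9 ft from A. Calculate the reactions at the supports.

A_x = 0, A_y = 28.48 kip, B_y = 21.52 kip

Taking moments about A: B_y·21 − 30·5.8 − 20·13.9 = 0 → B_y = 452/21 = 21.5238 ≈ 21.52 kip.
ΣF_y = 0: A_y + 21.5238 − 30 − 20 = 0 → A_y = 28.48 kip.
ΣF_x = 0: no horizontal applied forces, so A_x = 0.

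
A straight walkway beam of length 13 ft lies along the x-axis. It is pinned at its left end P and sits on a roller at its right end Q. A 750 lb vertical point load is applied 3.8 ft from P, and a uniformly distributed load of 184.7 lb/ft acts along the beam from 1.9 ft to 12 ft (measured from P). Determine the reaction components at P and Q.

Resultant of the distributed load: 184.7 × 10.1 = 1865.47 lb at 6.95 ft from P.
Taking moments about P: Q_y·13 − 750·3.8 − (184.7·10.1)·6.95 = 0 → Q_y = 15815.0165/13 = 1216.54 ≈ 1217 lb.
ΣF_y = 0: P_y + 1216.54 − 750 − 184.7·10.1 = 0 → P_y = 1399 lb.
ΣF_x = 0: no horizontal applied forces, so P_x = 0.

P_x = 0, P_y = 1399 lb, Q_y = 1217 lb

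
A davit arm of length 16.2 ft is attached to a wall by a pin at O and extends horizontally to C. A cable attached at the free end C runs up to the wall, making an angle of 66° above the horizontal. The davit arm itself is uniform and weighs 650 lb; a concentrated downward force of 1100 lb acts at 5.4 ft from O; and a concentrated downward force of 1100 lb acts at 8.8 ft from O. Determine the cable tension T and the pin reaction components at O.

T = 1411 lb, O_x = 574.0 lb, O_y = 1561 lb

ΣM about O: T·sin66°·16.2 − 650·8.1 − 1100·5.4 − 1100·8.8 = 0 → T = 20885/(16.2·0.913545) = 1411.2 ≈ 1411 lb.
ΣF_x = 0: O_x − T·cos66° = 0 → O_x = 1411.2 × 0.406737 = 574.0 lb.
ΣF_y = 0: O_y + T·sin66° − 650 − 1100 − 1100 = 0 → O_y = 2850 − 1411.2 × 0.913545 = 1561 lb.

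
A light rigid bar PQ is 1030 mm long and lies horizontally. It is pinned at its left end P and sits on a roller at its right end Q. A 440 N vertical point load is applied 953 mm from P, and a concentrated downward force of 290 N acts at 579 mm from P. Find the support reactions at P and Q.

P_x = 0, P_y = 159.9 N, Q_y = 570.1 N

Taking moments about P: Q_y·1030 − 440·953 − 290·579 = 0 → Q_y = 587230/1030 = 570.126 ≈ 570.1 N.
ΣF_y = 0: P_y + 570.126 − 440 − 290 = 0 → P_y = 159.9 N.
ΣF_x = 0: no horizontal applied forces, so P_x = 0.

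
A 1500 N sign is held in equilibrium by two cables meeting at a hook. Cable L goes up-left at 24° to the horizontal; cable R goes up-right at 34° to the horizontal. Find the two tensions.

ΣF_x = 0: −T_L·cos24° + T_R·cos34° = 0 → T_R = 1.10193·T_L.
ΣF_y = 0: T_L·sin24° + T_R·sin34° = 1500.
Substitute: T_L·(0.406737 + 1.10193·0.559193) = 1500 → T_L = 1466.38 ≈ 1466 N.
Then T_R = 1.10193 × 1466.38 = 1616 N.

T_L = 1466 N, T_R = 1616 N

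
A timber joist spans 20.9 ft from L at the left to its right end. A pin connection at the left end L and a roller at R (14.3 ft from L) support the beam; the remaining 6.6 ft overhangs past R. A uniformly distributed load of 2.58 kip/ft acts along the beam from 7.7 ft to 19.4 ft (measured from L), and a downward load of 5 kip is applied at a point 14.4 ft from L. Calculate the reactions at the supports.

L_x = 0, L_y = 1.548 kip, R_y = 33.64 kip

Resultant of the distributed load: 2.58 × 11.7 = 30.186 kip at 13.55 ft from L.
Taking moments about L: R_y·14.3 − (2.58·11.7)·13.55 − 5·14.4 = 0 → R_y = 481.0203/14.3 = 33.6378 ≈ 33.64 kip.
ΣF_y = 0: L_y + 33.6378 − 2.58·11.7 − 5 = 0 → L_y = 1.548 kip.
ΣF_x = 0: no horizontal applied forces, so L_x = 0.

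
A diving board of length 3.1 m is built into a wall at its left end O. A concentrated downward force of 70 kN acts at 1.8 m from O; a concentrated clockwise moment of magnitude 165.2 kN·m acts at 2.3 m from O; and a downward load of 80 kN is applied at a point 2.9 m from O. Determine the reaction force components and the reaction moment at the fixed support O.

ΣF_x = 0: O_x = 0.
ΣF_y = 0: O_y − 70 − 80 = 0 → O_y = 150.0 kN.
ΣM about O: M_O − 70·1.8 − 165.2 − 80·2.9 = 0 → M_O = 523.2 kN·m.

O_x = 0, O_y = 150.0 kN, M_O = 523.2 kN·m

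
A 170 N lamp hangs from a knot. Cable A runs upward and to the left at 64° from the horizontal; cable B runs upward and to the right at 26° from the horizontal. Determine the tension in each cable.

T_A = 152.8 N, T_B = 74.52 N

ΣF_x = 0: −T_A·cos64° + T_B·cos26° = 0 → T_B = 0.487733·T_A.
ΣF_y = 0: T_A·sin64° + T_B·sin26° = 170.
Substitute: T_A·(0.898794 + 0.487733·0.438371) = 170 → T_A = 152.795 ≈ 152.8 N.
Then T_B = 0.487733 × 152.795 = 74.52 N.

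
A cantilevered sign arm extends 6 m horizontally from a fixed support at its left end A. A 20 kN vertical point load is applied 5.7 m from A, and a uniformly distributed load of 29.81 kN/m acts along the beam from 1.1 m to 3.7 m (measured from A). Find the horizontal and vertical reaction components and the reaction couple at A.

Resultant of the distributed load: 29.81 × 2.6 = 77.506 kN at 2.4 m from A.
ΣF_x = 0: A_x = 0.
ΣF_y = 0: A_y − 20 − 29.81·2.6 = 0 → A_y = 97.51 kN.
ΣM about A: M_A − 20·5.7 − (29.81·2.6)·2.4 = 0 → M_A = 300.0 kN·m.

A_x = 0, A_y = 97.51 kN, M_A = 300.0 kN·m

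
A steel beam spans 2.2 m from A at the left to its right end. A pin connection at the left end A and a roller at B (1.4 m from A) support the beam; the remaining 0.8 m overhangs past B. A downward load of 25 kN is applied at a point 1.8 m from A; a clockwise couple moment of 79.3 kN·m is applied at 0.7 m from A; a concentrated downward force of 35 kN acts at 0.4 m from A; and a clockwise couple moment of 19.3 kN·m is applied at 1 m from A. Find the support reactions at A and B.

A_x = 0, A_y = -52.57 kN, B_y = 112.6 kN

Taking moments about A: B_y·1.4 − 25·1.8 − 79.3 − 35·0.4 − 19.3 = 0 → B_y = 157.6/1.4 = 112.571 ≈ 112.6 kN.
ΣF_y = 0: A_y + 112.571 − 25 − 35 = 0 → A_y = -52.57 kN.
ΣF_x = 0: no horizontal applied forces, so A_x = 0.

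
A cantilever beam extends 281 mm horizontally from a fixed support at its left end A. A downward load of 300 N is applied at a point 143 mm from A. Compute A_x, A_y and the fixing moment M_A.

ΣF_x = 0: A_x = 0.
ΣF_y = 0: A_y − 300 = 0 → A_y = 300.0 N.
ΣM about A: M_A − 300·143 = 0 → M_A = 42900 N·mm.

A_x = 0, A_y = 300.0 N, M_A = 42900 N·mm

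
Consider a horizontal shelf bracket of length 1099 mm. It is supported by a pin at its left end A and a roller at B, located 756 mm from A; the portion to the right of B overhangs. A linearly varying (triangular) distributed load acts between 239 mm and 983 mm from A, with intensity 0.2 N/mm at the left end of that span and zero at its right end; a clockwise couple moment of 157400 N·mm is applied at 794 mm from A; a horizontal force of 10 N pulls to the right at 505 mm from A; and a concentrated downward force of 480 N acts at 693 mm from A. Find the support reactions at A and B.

Resultant of the triangular load: ½ × 0.2 × 744 = 74.4 N, acting at 487 mm from A (one-third of the span from the peak).
ΣM about A: B_y·756 − (½·0.2·744)·487 − 157400 − 480·693 = 0 → B_y = 526272.8/756 = 696.128 ≈ 696.1 N.
ΣF_y = 0: A_y + 696.128 − ½·0.2·744 − 480 = 0 → A_y = -141.7 N.
ΣF_x = 0: A_x + 10 = 0 → A_x = -10.00 N.

A_x = -10.00 N, A_y = -141.7 N, B_y = 696.1 N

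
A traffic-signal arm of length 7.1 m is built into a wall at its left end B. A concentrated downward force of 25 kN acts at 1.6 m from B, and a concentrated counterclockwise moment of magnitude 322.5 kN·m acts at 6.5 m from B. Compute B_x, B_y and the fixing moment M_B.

ΣF_x = 0: B_x = 0.
ΣF_y = 0: B_y − 25 = 0 → B_y = 25.00 kN.
ΣM about B: M_B − 25·1.6 + 322.5 = 0 → M_B = -282.5 kN·m.

B_x = 0, B_y = 25.00 kN, M_B = -282.5 kN·m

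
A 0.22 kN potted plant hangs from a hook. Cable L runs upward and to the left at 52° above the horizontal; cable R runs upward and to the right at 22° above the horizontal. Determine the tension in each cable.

ΣF_x = 0: −T_L·cos52° + T_R·cos22° = 0 → T_R = 0.664012·T_L.
ΣF_y = 0: T_L·sin52° + T_R·sin22° = 0.22.
Substitute: T_L·(0.788011 + 0.664012·0.374607) = 0.22 → T_L = 0.212201 ≈ 0.2122 kN.
Then T_R = 0.664012 × 0.212201 = 0.1409 kN.

T_L = 0.2122 kN, T_R = 0.1409 kN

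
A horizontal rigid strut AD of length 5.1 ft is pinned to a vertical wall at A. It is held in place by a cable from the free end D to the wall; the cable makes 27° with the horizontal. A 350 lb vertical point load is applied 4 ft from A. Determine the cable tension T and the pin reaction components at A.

T = 604.7 lb, A_x = 538.8 lb, A_y = 75.49 lb

ΣM about A: T·sin27°·5.1 − 350·4 = 0 → T = 1400/(5.1·0.45399) = 604.66 ≈ 604.7 lb.
ΣF_x = 0: A_x − T·cos27° = 0 → A_x = 604.66 × 0.891007 = 538.8 lb.
ΣF_y = 0: A_y + T·sin27° − 350 = 0 → A_y = 350 − 604.66 × 0.45399 = 75.49 lb.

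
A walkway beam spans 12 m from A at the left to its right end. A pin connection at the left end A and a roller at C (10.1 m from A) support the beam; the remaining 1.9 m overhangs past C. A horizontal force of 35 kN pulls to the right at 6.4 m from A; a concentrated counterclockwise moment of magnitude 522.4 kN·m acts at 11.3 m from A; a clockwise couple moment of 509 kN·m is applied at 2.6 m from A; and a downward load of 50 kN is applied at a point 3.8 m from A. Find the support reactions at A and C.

A_x = -35.00 kN, A_y = 32.51 kN, C_y = 17.49 kN

ΣM about A: C_y·10.1 + 522.4 − 509 − 50·3.8 = 0 → C_y = 176.6/10.1 = 17.4851 ≈ 17.49 kN.
ΣF_y = 0: A_y + 17.4851 − 50 = 0 → A_y = 32.51 kN.
ΣF_x = 0: A_x + 35 = 0 → A_x = -35.00 kN.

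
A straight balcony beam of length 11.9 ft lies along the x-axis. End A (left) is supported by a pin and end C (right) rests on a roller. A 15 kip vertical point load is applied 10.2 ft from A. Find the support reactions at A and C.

Moments about A: C_y·11.9 − 15·10.2 = 0 → C_y = 153/11.9 = 12.8571 ≈ 12.86 kip.
ΣF_y = 0: A_y + 12.8571 − 15 = 0 → A_y = 2.143 kip.
ΣF_x = 0: no horizontal applied forces, so A_x = 0.

A_x = 0, A_y = 2.143 kip, C_y = 12.86 kip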